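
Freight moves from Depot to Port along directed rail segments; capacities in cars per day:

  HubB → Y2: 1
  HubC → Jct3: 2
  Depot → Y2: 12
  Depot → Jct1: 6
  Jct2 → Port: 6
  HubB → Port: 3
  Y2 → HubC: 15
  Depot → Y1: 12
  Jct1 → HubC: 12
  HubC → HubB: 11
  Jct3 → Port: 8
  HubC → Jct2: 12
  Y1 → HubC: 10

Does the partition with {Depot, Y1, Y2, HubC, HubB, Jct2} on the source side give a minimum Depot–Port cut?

Given cut capacity: 6 + 2 + 3 + 6 = 17.
Augment Depot→Jct1→HubC→HubB→Port: bottleneck 3, flow now 3.
Augment Depot→Jct1→HubC→Jct3→Port: bottleneck 2, flow now 5.
Augment Depot→Jct1→HubC→Jct2→Port: bottleneck 1, flow now 6.
Augment Depot→Y1→HubC→Jct2→Port: bottleneck 5, flow now 11.
No augmenting path remains; maximum flow = 11.
In the residual graph, reachable from Depot: {Depot, Jct1, Y1, Y2, HubC, HubB, Jct2}.
Min-cut edges: HubC→Jct3 (2), HubB→Port (3), Jct2→Port (6); capacity 2 + 3 + 6 = 11.
Cut capacity 17 exceeds the max flow 11, so it is not minimum.

No — its capacity is 17, but the minimum cut has capacity 11.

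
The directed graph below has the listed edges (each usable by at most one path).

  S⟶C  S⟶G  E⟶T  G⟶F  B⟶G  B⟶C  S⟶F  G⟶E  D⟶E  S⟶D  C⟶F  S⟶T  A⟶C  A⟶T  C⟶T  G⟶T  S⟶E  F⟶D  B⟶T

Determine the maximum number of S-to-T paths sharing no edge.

4

Assign every edge capacity 1; by Menger, the answer equals the max flow.
Path S→T (+1); total 1.
Path S→C→T (+1); total 2.
Path S→E→T (+1); total 3.
Path S→G→T (+1); total 4.
No residual S→T path; max flow = 4.
Certifying cut of size 4: {E→T, S→C, S→G, S→T}.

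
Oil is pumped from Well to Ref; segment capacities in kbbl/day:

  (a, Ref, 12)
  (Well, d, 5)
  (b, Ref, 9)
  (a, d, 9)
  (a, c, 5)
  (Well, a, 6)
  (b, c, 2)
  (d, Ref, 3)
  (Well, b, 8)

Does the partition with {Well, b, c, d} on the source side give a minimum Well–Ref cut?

Given cut capacity: 6 + 9 + 3 = 18.
Augment Well→a→Ref: bottleneck 6, flow now 6.
Augment Well→b→Ref: bottleneck 8, flow now 14.
Augment Well→d→Ref: bottleneck 3, flow now 17.
No augmenting path remains; maximum flow = 17.
In the residual graph, reachable from Well: {Well, d}.
Min-cut edges: Well→a (6), Well→b (8), d→Ref (3); capacity 6 + 8 + 3 = 17.
Cut capacity 18 exceeds the max flow 17, so it is not minimum.

No — its capacity is 18, but the minimum cut has capacity 17.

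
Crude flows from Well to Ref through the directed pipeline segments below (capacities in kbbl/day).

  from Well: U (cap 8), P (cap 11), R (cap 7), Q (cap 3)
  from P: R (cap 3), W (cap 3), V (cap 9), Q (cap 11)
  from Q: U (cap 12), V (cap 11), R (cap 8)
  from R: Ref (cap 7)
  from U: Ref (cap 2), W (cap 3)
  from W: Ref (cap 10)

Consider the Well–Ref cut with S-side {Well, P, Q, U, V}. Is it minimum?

No — its capacity is 26, but the minimum cut has capacity 15.

Given cut capacity: 7 + 3 + 3 + 8 + 3 + 2 = 26.
Augment Well→R→Ref: bottleneck 7, flow now 7.
Augment Well→U→Ref: bottleneck 2, flow now 9.
Augment Well→P→W→Ref: bottleneck 3, flow now 12.
Augment Well→U→W→Ref: bottleneck 3, flow now 15.
No augmenting path remains; maximum flow = 15.
In the residual graph, reachable from Well: {Well, P, Q, R, U, V}.
Min-cut edges: P→W (3), R→Ref (7), U→W (3), U→Ref (2); capacity 3 + 7 + 3 + 2 = 15.
Cut capacity 26 exceeds the max flow 15, so it is not minimum.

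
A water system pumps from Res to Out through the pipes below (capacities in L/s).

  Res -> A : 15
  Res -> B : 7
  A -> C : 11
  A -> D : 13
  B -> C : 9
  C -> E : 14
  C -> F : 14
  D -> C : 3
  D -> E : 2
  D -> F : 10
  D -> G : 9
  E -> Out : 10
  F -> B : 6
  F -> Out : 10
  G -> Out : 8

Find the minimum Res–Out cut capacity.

22

Augment Res→A→C→E→Out: bottleneck 10, flow now 10.
Augment Res→A→C→F→Out: bottleneck 1, flow now 11.
Augment Res→A→D→F→Out: bottleneck 4, flow now 15.
Augment Res→B→C→F→Out: bottleneck 5, flow now 20.
Augment Res→B→C→A→D→G→Out: bottleneck 2, flow now 22. (uses reverse residual edge)
No augmenting path remains; maximum flow = 22.
By max-flow min-cut, the minimum cut capacity equals the max flow.
In the residual graph, reachable from Res: {Res}.
Min-cut edges: Res→A (15), Res→B (7); capacity 15 + 7 = 22.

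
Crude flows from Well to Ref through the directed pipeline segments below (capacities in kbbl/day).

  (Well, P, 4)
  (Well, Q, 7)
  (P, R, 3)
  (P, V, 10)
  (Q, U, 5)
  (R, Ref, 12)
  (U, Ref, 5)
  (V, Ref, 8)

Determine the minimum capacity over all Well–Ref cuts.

Augment Well→P→R→Ref: bottleneck 3, flow now 3.
Augment Well→P→V→Ref: bottleneck 1, flow now 4.
Augment Well→Q→U→Ref: bottleneck 5, flow now 9.
No augmenting path remains; maximum flow = 9.
By max-flow min-cut, the minimum cut capacity equals the max flow.
In the residual graph, reachable from Well: {Well, Q}.
Min-cut edges: Well→P (4), Q→U (5); capacity 4 + 5 = 9.

9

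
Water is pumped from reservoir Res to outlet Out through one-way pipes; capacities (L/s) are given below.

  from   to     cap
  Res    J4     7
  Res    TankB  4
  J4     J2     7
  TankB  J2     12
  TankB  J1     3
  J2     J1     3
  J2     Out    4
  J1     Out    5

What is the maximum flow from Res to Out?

9

Augment Res→J4→J2→Out: bottleneck 4, flow now 4.
Augment Res→TankB→J1→Out: bottleneck 3, flow now 7.
Augment Res→J4→J2→J1→Out: bottleneck 2, flow now 9.
No augmenting path remains; maximum flow = 9.
In the residual graph, reachable from Res: {Res, J4, TankB, J2, J1}.
Min-cut edges: J2→Out (4), J1→Out (5); capacity 4 + 5 = 9.
This cut is saturated, so no flow can exceed 9.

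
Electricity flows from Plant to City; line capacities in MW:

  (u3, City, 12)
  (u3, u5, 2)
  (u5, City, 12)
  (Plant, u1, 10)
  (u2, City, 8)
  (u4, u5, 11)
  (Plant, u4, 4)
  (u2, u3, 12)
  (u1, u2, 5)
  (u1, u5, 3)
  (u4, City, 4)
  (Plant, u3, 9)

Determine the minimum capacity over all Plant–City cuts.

Augment Plant→u3→City: bottleneck 9, flow now 9.
Augment Plant→u4→City: bottleneck 4, flow now 13.
Augment Plant→u1→u2→City: bottleneck 5, flow now 18.
Augment Plant→u1→u5→City: bottleneck 3, flow now 21.
No augmenting path remains; maximum flow = 21.
By max-flow min-cut, the minimum cut capacity equals the max flow.
In the residual graph, reachable from Plant: {Plant, u1}.
Min-cut edges: Plant→u3 (9), Plant→u4 (4), u1→u2 (5), u1→u5 (3); capacity 9 + 4 + 5 + 3 = 21.

21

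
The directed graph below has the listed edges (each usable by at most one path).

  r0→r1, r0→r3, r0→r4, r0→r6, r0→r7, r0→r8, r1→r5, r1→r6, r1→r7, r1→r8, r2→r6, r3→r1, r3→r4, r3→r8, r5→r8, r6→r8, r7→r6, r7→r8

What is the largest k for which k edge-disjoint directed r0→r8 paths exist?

5

Assign every edge capacity 1; by Menger, the answer equals the max flow.
Path r0→r8 (+1); total 1.
Path r0→r1→r8 (+1); total 2.
Path r0→r3→r8 (+1); total 3.
Path r0→r6→r8 (+1); total 4.
Path r0→r7→r8 (+1); total 5.
No residual r0→r8 path; max flow = 5.
Certifying cut of size 5: {r0→r1, r0→r3, r0→r6, r0→r7, r0→r8}.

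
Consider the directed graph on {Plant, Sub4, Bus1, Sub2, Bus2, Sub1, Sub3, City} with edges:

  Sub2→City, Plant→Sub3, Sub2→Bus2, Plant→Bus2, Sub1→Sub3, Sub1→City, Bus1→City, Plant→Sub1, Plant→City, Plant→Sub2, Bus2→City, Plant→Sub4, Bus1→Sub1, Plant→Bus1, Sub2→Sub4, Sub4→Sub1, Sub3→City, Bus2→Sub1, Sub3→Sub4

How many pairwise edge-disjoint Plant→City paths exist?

6

Assign every edge capacity 1; by Menger, the answer equals the max flow.
Path Plant→City (+1); total 1.
Path Plant→Bus1→City (+1); total 2.
Path Plant→Sub2→City (+1); total 3.
Path Plant→Bus2→City (+1); total 4.
Path Plant→Sub1→City (+1); total 5.
Path Plant→Sub3→City (+1); total 6.
No residual Plant→City path; max flow = 6.
Certifying cut of size 6: {Plant→Bus1, Plant→Bus2, Plant→City, Plant→Sub2, Sub1→City, Sub3→City}.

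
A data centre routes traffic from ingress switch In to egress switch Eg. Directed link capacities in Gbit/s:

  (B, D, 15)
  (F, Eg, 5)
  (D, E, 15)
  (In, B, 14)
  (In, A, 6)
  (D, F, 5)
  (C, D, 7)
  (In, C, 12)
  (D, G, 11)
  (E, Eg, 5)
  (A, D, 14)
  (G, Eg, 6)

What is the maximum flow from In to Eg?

Augment In→A→D→E→Eg: bottleneck 5, flow now 5.
Augment In→A→D→F→Eg: bottleneck 1, flow now 6.
Augment In→B→D→F→Eg: bottleneck 4, flow now 10.
Augment In→B→D→G→Eg: bottleneck 6, flow now 16.
No augmenting path remains; maximum flow = 16.
In the residual graph, reachable from In: {In, A, B, C, D, E, G}.
Min-cut edges: D→F (5), E→Eg (5), G→Eg (6); capacity 5 + 5 + 6 = 16.
This cut is saturated, so no flow can exceed 16.

16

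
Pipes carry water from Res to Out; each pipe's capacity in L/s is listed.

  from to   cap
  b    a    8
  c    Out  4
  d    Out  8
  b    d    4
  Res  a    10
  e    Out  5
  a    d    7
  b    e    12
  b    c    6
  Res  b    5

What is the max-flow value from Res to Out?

12

Augment Res→a→d→Out: bottleneck 7, flow now 7.
Augment Res→b→c→Out: bottleneck 4, flow now 11.
Augment Res→b→d→Out: bottleneck 1, flow now 12.
No augmenting path remains; maximum flow = 12.
In the residual graph, reachable from Res: {Res, a}.
Min-cut edges: Res→b (5), a→d (7); capacity 5 + 7 = 12.
This cut is saturated, so no flow can exceed 12.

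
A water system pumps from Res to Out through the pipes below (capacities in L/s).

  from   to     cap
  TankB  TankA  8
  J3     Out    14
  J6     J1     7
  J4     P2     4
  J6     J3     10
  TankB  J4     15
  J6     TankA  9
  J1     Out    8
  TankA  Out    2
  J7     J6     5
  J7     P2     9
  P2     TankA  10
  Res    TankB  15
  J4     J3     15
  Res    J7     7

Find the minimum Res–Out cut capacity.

Augment Res→TankB→TankA→Out: bottleneck 2, flow now 2.
Augment Res→TankB→J4→J3→Out: bottleneck 13, flow now 15.
Augment Res→J7→J6→J1→Out: bottleneck 5, flow now 20.
Augment Res→J7→P2→TankA→TankB→J4→J3→Out: bottleneck 1, flow now 21. (uses reverse residual edge)
No augmenting path remains; maximum flow = 21.
By max-flow min-cut, the minimum cut capacity equals the max flow.
In the residual graph, reachable from Res: {Res, TankB, J7, P2, J4, TankA, J3}.
Min-cut edges: J7→J6 (5), TankA→Out (2), J3→Out (14); capacity 5 + 2 + 14 = 21.

21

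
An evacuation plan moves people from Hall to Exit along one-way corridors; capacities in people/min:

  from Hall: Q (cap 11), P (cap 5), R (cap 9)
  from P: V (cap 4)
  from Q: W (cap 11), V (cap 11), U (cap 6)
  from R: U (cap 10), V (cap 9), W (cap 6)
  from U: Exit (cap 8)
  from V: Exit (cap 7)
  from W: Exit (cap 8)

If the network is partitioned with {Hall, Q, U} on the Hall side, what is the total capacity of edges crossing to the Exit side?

44

Edges leaving {Hall, Q, U}: Hall→P (5), Hall→R (9), Q→V (11), Q→W (11), U→Exit (8).
Cut capacity = 5 + 9 + 11 + 11 + 8 = 44.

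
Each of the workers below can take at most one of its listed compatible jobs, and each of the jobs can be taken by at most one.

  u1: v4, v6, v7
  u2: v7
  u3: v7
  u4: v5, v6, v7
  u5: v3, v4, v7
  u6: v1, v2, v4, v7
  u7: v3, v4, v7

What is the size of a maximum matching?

Unit-capacity flow: source→left, listed edges, right→sink; max matching = max flow.
Augmenting path u1→v4 (+1); matched 1.
Augmenting path u2→v7 (+1); matched 2.
Augmenting path u4→v5 (+1); matched 3.
Augmenting path u5→v3 (+1); matched 4.
Augmenting path u6→v1 (+1); matched 5.
Augmenting path u7→v4→u1→v6 (+1); matched 6.
No augmenting path remains; maximum matching = 6.
König certificate: {u1, u4, u5, u6, u7, v7} is a vertex cover of size 6 (every listed pair touches it), so no matching can be larger.

6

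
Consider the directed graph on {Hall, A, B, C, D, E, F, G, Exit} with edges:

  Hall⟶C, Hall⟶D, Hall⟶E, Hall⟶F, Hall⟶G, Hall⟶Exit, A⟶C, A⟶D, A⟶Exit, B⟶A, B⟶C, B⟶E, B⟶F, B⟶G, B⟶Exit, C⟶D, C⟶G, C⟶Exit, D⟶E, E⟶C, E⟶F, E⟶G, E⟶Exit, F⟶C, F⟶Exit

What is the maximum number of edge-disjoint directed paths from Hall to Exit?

4

Assign every edge capacity 1; by Menger, the answer equals the max flow.
Path Hall→Exit (+1); total 1.
Path Hall→C→Exit (+1); total 2.
Path Hall→E→Exit (+1); total 3.
Path Hall→F→Exit (+1); total 4.
No residual Hall→Exit path; max flow = 4.
Certifying cut of size 4: {C→Exit, E→Exit, F→Exit, Hall→Exit}.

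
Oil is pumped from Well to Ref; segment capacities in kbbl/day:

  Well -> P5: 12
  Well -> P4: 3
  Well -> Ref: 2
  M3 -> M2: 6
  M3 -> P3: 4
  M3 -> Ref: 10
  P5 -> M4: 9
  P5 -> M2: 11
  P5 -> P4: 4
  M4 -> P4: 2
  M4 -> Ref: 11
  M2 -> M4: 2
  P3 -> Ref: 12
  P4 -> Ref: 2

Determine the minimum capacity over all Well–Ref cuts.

Augment Well→Ref: bottleneck 2, flow now 2.
Augment Well→P4→Ref: bottleneck 2, flow now 4.
Augment Well→P5→M4→Ref: bottleneck 9, flow now 13.
Augment Well→P5→M2→M4→Ref: bottleneck 2, flow now 15.
No augmenting path remains; maximum flow = 15.
By max-flow min-cut, the minimum cut capacity equals the max flow.
In the residual graph, reachable from Well: {Well, P5, M2, P4}.
Min-cut edges: Well→Ref (2), P5→M4 (9), M2→M4 (2), P4→Ref (2); capacity 2 + 9 + 2 + 2 = 15.

15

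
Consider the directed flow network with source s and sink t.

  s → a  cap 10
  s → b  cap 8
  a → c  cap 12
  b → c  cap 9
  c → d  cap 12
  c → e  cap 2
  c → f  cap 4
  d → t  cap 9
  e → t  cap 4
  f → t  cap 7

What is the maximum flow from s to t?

Augment s→a→c→d→t: bottleneck 9, flow now 9.
Augment s→a→c→e→t: bottleneck 1, flow now 10.
Augment s→b→c→e→t: bottleneck 1, flow now 11.
Augment s→b→c→f→t: bottleneck 4, flow now 15.
No augmenting path remains; maximum flow = 15.
In the residual graph, reachable from s: {s, a, b, c, d}.
Min-cut edges: c→e (2), c→f (4), d→t (9); capacity 2 + 4 + 9 = 15.
This cut is saturated, so no flow can exceed 15.

15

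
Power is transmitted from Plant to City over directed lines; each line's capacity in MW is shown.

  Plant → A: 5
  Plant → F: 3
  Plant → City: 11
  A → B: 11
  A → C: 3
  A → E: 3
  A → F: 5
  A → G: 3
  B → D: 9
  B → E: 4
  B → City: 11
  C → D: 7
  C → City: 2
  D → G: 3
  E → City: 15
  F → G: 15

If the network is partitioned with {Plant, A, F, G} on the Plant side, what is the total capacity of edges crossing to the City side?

28

Edges leaving {Plant, A, F, G}: Plant→City (11), A→B (11), A→C (3), A→E (3).
Cut capacity = 11 + 11 + 3 + 3 = 28.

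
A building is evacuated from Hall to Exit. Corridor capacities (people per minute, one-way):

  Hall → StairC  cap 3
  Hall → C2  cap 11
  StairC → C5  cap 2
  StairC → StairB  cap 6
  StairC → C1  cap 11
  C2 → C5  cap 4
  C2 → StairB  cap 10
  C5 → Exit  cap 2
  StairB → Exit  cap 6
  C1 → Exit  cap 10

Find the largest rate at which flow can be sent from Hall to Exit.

Augment Hall→StairC→C5→Exit: bottleneck 2, flow now 2.
Augment Hall→StairC→StairB→Exit: bottleneck 1, flow now 3.
Augment Hall→C2→StairB→Exit: bottleneck 5, flow now 8.
Augment Hall→C2→C5→StairC→C1→Exit: bottleneck 2, flow now 10. (uses reverse residual edge)
Augment Hall→C2→StairB→StairC→C1→Exit: bottleneck 1, flow now 11. (uses reverse residual edge)
No augmenting path remains; maximum flow = 11.
In the residual graph, reachable from Hall: {Hall, C2, C5, StairB}.
Min-cut edges: Hall→StairC (3), C5→Exit (2), StairB→Exit (6); capacity 3 + 2 + 6 = 11.
This cut is saturated, so no flow can exceed 11.

11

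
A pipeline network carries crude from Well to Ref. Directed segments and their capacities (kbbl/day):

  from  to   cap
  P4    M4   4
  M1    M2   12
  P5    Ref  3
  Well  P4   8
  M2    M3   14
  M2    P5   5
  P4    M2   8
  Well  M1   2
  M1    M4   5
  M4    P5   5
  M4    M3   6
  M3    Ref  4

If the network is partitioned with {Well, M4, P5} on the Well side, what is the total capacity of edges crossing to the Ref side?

19

Edges leaving {Well, M4, P5}: Well→P4 (8), Well→M1 (2), M4→M3 (6), P5→Ref (3).
Cut capacity = 8 + 2 + 6 + 3 = 19.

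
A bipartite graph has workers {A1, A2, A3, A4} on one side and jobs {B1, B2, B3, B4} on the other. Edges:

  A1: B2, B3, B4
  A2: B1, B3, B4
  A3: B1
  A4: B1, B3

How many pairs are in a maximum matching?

4

Unit-capacity flow: source→left, listed edges, right→sink; max matching = max flow.
Augmenting path A1→B2 (+1); matched 1.
Augmenting path A2→B1 (+1); matched 2.
Augmenting path A4→B3 (+1); matched 3.
Augmenting path A3→B1→A2→B4 (+1); matched 4.
No augmenting path remains; maximum matching = 4.
König certificate: {A1, A2, A3, A4} is a vertex cover of size 4 (every listed pair touches it), so no matching can be larger.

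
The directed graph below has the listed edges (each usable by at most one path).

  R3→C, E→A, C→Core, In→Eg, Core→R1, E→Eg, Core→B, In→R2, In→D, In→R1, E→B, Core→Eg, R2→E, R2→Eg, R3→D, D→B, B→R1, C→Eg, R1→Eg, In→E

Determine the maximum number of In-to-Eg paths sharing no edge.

4

Assign every edge capacity 1; by Menger, the answer equals the max flow.
Path In→Eg (+1); total 1.
Path In→E→Eg (+1); total 2.
Path In→R1→Eg (+1); total 3.
Path In→R2→Eg (+1); total 4.
No residual In→Eg path; max flow = 4.
Certifying cut of size 4: {In→E, In→Eg, In→R2, R1→Eg}.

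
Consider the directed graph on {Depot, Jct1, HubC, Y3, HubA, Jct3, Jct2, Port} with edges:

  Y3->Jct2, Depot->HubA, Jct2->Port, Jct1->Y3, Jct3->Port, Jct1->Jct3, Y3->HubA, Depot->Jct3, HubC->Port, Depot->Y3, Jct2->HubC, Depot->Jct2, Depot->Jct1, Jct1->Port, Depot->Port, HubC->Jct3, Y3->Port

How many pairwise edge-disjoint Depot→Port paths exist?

Assign every edge capacity 1; by Menger, the answer equals the max flow.
Path Depot→Port (+1); total 1.
Path Depot→Jct1→Port (+1); total 2.
Path Depot→Y3→Port (+1); total 3.
Path Depot→Jct3→Port (+1); total 4.
Path Depot→Jct2→Port (+1); total 5.
No residual Depot→Port path; max flow = 5.
Certifying cut of size 5: {Depot→Jct1, Depot→Jct2, Depot→Jct3, Depot→Port, Depot→Y3}.

5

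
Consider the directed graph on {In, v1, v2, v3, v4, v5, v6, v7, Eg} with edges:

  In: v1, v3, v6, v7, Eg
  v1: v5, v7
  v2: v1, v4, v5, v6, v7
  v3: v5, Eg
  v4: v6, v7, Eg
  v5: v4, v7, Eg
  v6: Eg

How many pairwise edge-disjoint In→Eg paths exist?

Assign every edge capacity 1; by Menger, the answer equals the max flow.
Path In→Eg (+1); total 1.
Path In→v3→Eg (+1); total 2.
Path In→v6→Eg (+1); total 3.
Path In→v1→v5→Eg (+1); total 4.
No residual In→Eg path; max flow = 4.
Certifying cut of size 4: {In→Eg, In→v1, In→v3, In→v6}.

4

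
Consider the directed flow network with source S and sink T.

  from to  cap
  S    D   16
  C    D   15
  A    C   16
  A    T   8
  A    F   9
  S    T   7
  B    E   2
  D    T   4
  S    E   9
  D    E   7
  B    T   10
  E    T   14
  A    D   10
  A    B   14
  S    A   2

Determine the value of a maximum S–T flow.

Augment S→T: bottleneck 7, flow now 7.
Augment S→A→T: bottleneck 2, flow now 9.
Augment S→D→T: bottleneck 4, flow now 13.
Augment S→E→T: bottleneck 9, flow now 22.
Augment S→D→E→T: bottleneck 5, flow now 27.
No augmenting path remains; maximum flow = 27.
In the residual graph, reachable from S: {S, D, E}.
Min-cut edges: S→A (2), S→T (7), D→T (4), E→T (14); capacity 2 + 7 + 4 + 14 = 27.
This cut is saturated, so no flow can exceed 27.

27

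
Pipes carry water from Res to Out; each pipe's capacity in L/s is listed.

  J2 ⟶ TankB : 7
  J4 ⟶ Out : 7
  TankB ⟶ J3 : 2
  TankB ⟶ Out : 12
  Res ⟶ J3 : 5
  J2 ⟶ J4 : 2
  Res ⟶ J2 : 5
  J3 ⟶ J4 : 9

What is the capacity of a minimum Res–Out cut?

Augment Res→J2→TankB→Out: bottleneck 5, flow now 5.
Augment Res→J3→J4→Out: bottleneck 5, flow now 10.
No augmenting path remains; maximum flow = 10.
By max-flow min-cut, the minimum cut capacity equals the max flow.
In the residual graph, reachable from Res: {Res}.
Min-cut edges: Res→J2 (5), Res→J3 (5); capacity 5 + 5 = 10.

10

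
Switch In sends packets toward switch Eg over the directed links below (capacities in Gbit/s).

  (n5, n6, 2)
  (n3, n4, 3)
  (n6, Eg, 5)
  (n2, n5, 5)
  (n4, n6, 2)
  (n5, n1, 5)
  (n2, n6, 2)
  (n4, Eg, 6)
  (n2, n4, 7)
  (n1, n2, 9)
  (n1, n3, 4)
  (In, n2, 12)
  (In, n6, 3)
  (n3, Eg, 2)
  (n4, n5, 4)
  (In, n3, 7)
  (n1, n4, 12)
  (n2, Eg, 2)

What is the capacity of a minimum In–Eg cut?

Augment In→n2→Eg: bottleneck 2, flow now 2.
Augment In→n3→Eg: bottleneck 2, flow now 4.
Augment In→n6→Eg: bottleneck 3, flow now 7.
Augment In→n2→n4→Eg: bottleneck 6, flow now 13.
Augment In→n2→n6→Eg: bottleneck 2, flow now 15.
No augmenting path remains; maximum flow = 15.
By max-flow min-cut, the minimum cut capacity equals the max flow.
In the residual graph, reachable from In: {In, n1, n2, n3, n4, n5, n6}.
Min-cut edges: n2→Eg (2), n3→Eg (2), n4→Eg (6), n6→Eg (5); capacity 2 + 2 + 6 + 5 = 15.

15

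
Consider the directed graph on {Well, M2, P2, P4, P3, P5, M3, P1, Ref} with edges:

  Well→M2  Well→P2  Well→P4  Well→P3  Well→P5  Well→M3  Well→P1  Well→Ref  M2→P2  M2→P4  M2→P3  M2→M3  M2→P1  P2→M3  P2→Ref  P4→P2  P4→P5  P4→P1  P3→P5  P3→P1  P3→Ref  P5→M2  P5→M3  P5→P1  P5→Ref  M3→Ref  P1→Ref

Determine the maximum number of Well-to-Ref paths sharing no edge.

6

Assign every edge capacity 1; by Menger, the answer equals the max flow.
Path Well→Ref (+1); total 1.
Path Well→P2→Ref (+1); total 2.
Path Well→P3→Ref (+1); total 3.
Path Well→P5→Ref (+1); total 4.
Path Well→M3→Ref (+1); total 5.
Path Well→P1→Ref (+1); total 6.
No residual Well→Ref path; max flow = 6.
Certifying cut of size 6: {M3→Ref, P1→Ref, P2→Ref, P3→Ref, P5→Ref, Well→Ref}.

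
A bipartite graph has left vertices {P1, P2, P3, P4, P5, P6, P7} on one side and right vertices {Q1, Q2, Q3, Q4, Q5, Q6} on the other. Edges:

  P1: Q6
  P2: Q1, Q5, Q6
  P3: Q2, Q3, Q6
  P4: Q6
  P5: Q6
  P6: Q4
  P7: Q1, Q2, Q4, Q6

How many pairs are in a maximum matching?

5

Unit-capacity flow: source→left, listed edges, right→sink; max matching = max flow.
Augmenting path P1→Q6 (+1); matched 1.
Augmenting path P2→Q1 (+1); matched 2.
Augmenting path P3→Q2 (+1); matched 3.
Augmenting path P6→Q4 (+1); matched 4.
Augmenting path P7→Q1→P2→Q5 (+1); matched 5.
No augmenting path remains; maximum matching = 5.
König certificate: {P2, P3, P6, P7, Q6} is a vertex cover of size 5 (every listed pair touches it), so no matching can be larger.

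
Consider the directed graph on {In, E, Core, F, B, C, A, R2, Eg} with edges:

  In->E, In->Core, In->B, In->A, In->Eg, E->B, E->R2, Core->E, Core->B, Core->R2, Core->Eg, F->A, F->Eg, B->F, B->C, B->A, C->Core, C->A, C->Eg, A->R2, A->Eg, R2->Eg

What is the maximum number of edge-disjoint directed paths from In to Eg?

5

Assign every edge capacity 1; by Menger, the answer equals the max flow.
Path In→Eg (+1); total 1.
Path In→Core→Eg (+1); total 2.
Path In→A→Eg (+1); total 3.
Path In→E→R2→Eg (+1); total 4.
Path In→B→F→Eg (+1); total 5.
No residual In→Eg path; max flow = 5.
Certifying cut of size 5: {In→A, In→B, In→Core, In→E, In→Eg}.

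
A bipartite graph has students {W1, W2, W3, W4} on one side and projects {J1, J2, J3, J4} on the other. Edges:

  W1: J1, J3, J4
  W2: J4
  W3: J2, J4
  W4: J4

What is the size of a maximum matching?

Unit-capacity flow: source→left, listed edges, right→sink; max matching = max flow.
Augmenting path W1→J1 (+1); matched 1.
Augmenting path W2→J4 (+1); matched 2.
Augmenting path W3→J2 (+1); matched 3.
No augmenting path remains; maximum matching = 3.
König certificate: {W1, W3, J4} is a vertex cover of size 3 (every listed pair touches it), so no matching can be larger.

3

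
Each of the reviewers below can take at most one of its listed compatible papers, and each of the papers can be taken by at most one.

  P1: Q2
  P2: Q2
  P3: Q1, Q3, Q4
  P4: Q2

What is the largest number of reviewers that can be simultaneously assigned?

Unit-capacity flow: source→left, listed edges, right→sink; max matching = max flow.
Augmenting path P1→Q2 (+1); matched 1.
Augmenting path P3→Q1 (+1); matched 2.
No augmenting path remains; maximum matching = 2.
König certificate: {P3, Q2} is a vertex cover of size 2 (every listed pair touches it), so no matching can be larger.

2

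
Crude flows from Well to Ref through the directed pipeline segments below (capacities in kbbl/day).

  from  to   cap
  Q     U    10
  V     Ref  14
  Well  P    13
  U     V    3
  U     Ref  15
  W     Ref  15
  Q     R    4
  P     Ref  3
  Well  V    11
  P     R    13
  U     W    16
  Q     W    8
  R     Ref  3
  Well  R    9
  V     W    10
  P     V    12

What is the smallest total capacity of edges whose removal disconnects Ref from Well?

Augment Well→P→Ref: bottleneck 3, flow now 3.
Augment Well→R→Ref: bottleneck 3, flow now 6.
Augment Well→V→Ref: bottleneck 11, flow now 17.
Augment Well→P→V→Ref: bottleneck 3, flow now 20.
Augment Well→P→V→W→Ref: bottleneck 7, flow now 27.
No augmenting path remains; maximum flow = 27.
By max-flow min-cut, the minimum cut capacity equals the max flow.
In the residual graph, reachable from Well: {Well, R}.
Min-cut edges: Well→P (13), Well→V (11), R→Ref (3); capacity 13 + 11 + 3 = 27.

27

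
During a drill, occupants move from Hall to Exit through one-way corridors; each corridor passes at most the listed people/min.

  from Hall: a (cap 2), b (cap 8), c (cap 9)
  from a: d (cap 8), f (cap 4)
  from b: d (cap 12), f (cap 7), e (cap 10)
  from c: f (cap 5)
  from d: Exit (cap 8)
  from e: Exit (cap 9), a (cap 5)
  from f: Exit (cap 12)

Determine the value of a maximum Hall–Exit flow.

Augment Hall→a→d→Exit: bottleneck 2, flow now 2.
Augment Hall→b→d→Exit: bottleneck 6, flow now 8.
Augment Hall→b→e→Exit: bottleneck 2, flow now 10.
Augment Hall→c→f→Exit: bottleneck 5, flow now 15.
No augmenting path remains; maximum flow = 15.
In the residual graph, reachable from Hall: {Hall, c}.
Min-cut edges: Hall→a (2), Hall→b (8), c→f (5); capacity 2 + 8 + 5 = 15.
This cut is saturated, so no flow can exceed 15.

15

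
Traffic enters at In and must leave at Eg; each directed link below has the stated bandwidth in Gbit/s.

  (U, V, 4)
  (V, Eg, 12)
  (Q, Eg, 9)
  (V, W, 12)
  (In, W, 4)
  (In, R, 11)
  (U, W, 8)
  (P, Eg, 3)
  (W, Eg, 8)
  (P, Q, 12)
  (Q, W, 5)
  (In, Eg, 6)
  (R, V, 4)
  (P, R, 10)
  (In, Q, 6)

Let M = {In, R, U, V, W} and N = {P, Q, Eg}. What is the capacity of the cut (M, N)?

32

Edges leaving {In, R, U, V, W}: In→Q (6), In→Eg (6), V→Eg (12), W→Eg (8).
Cut capacity = 6 + 6 + 12 + 8 = 32.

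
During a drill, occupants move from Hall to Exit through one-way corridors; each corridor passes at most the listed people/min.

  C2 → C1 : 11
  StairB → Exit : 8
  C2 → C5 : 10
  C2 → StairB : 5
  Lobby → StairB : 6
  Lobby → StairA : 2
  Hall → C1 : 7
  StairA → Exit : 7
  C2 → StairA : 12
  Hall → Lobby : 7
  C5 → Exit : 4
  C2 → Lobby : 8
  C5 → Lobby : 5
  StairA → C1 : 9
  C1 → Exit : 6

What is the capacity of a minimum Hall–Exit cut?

13

Augment Hall→C1→Exit: bottleneck 6, flow now 6.
Augment Hall→Lobby→StairA→Exit: bottleneck 2, flow now 8.
Augment Hall→Lobby→StairB→Exit: bottleneck 5, flow now 13.
No augmenting path remains; maximum flow = 13.
By max-flow min-cut, the minimum cut capacity equals the max flow.
In the residual graph, reachable from Hall: {Hall, C1}.
Min-cut edges: Hall→Lobby (7), C1→Exit (6); capacity 7 + 6 = 13.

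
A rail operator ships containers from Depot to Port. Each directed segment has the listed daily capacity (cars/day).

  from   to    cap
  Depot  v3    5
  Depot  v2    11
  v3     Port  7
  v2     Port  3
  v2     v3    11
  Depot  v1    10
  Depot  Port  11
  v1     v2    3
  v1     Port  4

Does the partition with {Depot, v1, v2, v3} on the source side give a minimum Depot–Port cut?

Given cut capacity: 11 + 4 + 3 + 7 = 25.
Augment Depot→Port: bottleneck 11, flow now 11.
Augment Depot→v1→Port: bottleneck 4, flow now 15.
Augment Depot→v2→Port: bottleneck 3, flow now 18.
Augment Depot→v3→Port: bottleneck 5, flow now 23.
Augment Depot→v2→v3→Port: bottleneck 2, flow now 25.
No augmenting path remains; maximum flow = 25.
Cut capacity 25 equals the max flow, so it is a minimum cut.

Yes — it is a minimum cut (capacity 25).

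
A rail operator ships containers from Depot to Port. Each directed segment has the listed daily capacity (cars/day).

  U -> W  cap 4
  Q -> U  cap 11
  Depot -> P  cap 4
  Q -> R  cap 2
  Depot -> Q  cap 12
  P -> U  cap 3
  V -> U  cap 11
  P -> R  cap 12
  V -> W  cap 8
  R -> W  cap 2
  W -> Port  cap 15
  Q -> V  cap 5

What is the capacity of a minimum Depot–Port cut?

11

Augment Depot→P→R→W→Port: bottleneck 2, flow now 2.
Augment Depot→P→U→W→Port: bottleneck 2, flow now 4.
Augment Depot→Q→U→W→Port: bottleneck 2, flow now 6.
Augment Depot→Q→V→W→Port: bottleneck 5, flow now 11.
No augmenting path remains; maximum flow = 11.
By max-flow min-cut, the minimum cut capacity equals the max flow.
In the residual graph, reachable from Depot: {Depot, P, Q, R, U}.
Min-cut edges: Q→V (5), R→W (2), U→W (4); capacity 5 + 2 + 4 = 11.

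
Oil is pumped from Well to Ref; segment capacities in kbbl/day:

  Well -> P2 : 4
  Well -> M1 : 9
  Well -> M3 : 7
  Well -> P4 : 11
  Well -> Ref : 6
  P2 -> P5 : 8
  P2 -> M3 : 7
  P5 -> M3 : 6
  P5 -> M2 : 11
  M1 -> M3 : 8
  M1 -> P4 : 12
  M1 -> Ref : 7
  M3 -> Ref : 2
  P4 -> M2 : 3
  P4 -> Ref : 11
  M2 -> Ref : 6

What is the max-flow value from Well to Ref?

32

Augment Well→Ref: bottleneck 6, flow now 6.
Augment Well→M1→Ref: bottleneck 7, flow now 13.
Augment Well→M3→Ref: bottleneck 2, flow now 15.
Augment Well→P4→Ref: bottleneck 11, flow now 26.
Augment Well→P2→P5→M2→Ref: bottleneck 4, flow now 30.
Augment Well→M1→P4→M2→Ref: bottleneck 2, flow now 32.
No augmenting path remains; maximum flow = 32.
In the residual graph, reachable from Well: {Well, M3}.
Min-cut edges: Well→P2 (4), Well→M1 (9), Well→P4 (11), Well→Ref (6), M3→Ref (2); capacity 4 + 9 + 11 + 6 + 2 = 32.
This cut is saturated, so no flow can exceed 32.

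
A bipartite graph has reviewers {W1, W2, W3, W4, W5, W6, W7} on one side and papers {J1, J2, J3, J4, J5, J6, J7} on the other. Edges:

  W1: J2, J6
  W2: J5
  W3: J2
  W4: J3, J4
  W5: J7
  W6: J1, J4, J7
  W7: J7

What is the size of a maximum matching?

6

Unit-capacity flow: source→left, listed edges, right→sink; max matching = max flow.
Augmenting path W1→J2 (+1); matched 1.
Augmenting path W2→J5 (+1); matched 2.
Augmenting path W4→J3 (+1); matched 3.
Augmenting path W5→J7 (+1); matched 4.
Augmenting path W6→J1 (+1); matched 5.
Augmenting path W3→J2→W1→J6 (+1); matched 6.
No augmenting path remains; maximum matching = 6.
König certificate: {W1, W2, W3, W4, W6, J7} is a vertex cover of size 6 (every listed pair touches it), so no matching can be larger.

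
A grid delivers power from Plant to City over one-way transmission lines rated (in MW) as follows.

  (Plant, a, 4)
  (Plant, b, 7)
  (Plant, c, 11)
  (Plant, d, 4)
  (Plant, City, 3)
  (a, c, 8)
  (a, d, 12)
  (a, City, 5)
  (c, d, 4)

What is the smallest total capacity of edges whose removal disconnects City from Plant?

Augment Plant→City: bottleneck 3, flow now 3.
Augment Plant→a→City: bottleneck 4, flow now 7.
No augmenting path remains; maximum flow = 7.
By max-flow min-cut, the minimum cut capacity equals the max flow.
In the residual graph, reachable from Plant: {Plant, b, c, d}.
Min-cut edges: Plant→a (4), Plant→City (3); capacity 4 + 3 = 7.

7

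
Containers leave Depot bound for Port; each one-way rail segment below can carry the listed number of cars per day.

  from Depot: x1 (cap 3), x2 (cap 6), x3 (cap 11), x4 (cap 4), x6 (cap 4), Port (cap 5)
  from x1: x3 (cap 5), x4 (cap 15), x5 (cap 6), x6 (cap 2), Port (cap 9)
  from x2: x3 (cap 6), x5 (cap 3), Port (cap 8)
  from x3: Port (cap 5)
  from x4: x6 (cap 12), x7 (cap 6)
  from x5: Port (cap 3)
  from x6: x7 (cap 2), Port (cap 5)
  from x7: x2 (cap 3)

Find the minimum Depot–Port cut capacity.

27

Augment Depot→Port: bottleneck 5, flow now 5.
Augment Depot→x1→Port: bottleneck 3, flow now 8.
Augment Depot→x2→Port: bottleneck 6, flow now 14.
Augment Depot→x3→Port: bottleneck 5, flow now 19.
Augment Depot→x6→Port: bottleneck 4, flow now 23.
Augment Depot→x4→x6→Port: bottleneck 1, flow now 24.
Augment Depot→x4→x7→x2→Port: bottleneck 2, flow now 26.
Augment Depot→x4→x7→x2→x5→Port: bottleneck 1, flow now 27.
No augmenting path remains; maximum flow = 27.
By max-flow min-cut, the minimum cut capacity equals the max flow.
In the residual graph, reachable from Depot: {Depot, x3}.
Min-cut edges: Depot→x1 (3), Depot→x2 (6), Depot→x4 (4), Depot→x6 (4), Depot→Port (5), x3→Port (5); capacity 3 + 6 + 4 + 4 + 5 + 5 = 27.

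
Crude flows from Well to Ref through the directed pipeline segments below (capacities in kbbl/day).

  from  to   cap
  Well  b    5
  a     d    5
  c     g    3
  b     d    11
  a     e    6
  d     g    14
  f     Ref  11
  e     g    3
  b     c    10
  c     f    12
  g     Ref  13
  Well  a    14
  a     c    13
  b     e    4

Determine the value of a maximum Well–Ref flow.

19

Augment Well→a→c→f→Ref: bottleneck 11, flow now 11.
Augment Well→a→c→g→Ref: bottleneck 2, flow now 13.
Augment Well→a→d→g→Ref: bottleneck 1, flow now 14.
Augment Well→b→c→g→Ref: bottleneck 1, flow now 15.
Augment Well→b→d→g→Ref: bottleneck 4, flow now 19.
No augmenting path remains; maximum flow = 19.
In the residual graph, reachable from Well: {Well}.
Min-cut edges: Well→a (14), Well→b (5); capacity 14 + 5 = 19.
This cut is saturated, so no flow can exceed 19.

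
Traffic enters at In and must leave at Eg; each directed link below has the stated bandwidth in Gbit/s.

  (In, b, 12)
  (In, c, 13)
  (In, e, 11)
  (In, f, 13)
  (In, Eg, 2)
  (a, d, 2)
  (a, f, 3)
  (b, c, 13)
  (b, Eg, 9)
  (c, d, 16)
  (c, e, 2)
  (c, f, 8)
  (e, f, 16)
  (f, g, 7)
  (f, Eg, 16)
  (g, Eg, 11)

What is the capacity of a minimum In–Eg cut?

34

Augment In→Eg: bottleneck 2, flow now 2.
Augment In→b→Eg: bottleneck 9, flow now 11.
Augment In→f→Eg: bottleneck 13, flow now 24.
Augment In→c→f→Eg: bottleneck 3, flow now 27.
Augment In→c→f→g→Eg: bottleneck 5, flow now 32.
Augment In→e→f→g→Eg: bottleneck 2, flow now 34.
No augmenting path remains; maximum flow = 34.
By max-flow min-cut, the minimum cut capacity equals the max flow.
In the residual graph, reachable from In: {In, b, c, d, e, f}.
Min-cut edges: In→Eg (2), b→Eg (9), f→g (7), f→Eg (16); capacity 2 + 9 + 7 + 16 = 34.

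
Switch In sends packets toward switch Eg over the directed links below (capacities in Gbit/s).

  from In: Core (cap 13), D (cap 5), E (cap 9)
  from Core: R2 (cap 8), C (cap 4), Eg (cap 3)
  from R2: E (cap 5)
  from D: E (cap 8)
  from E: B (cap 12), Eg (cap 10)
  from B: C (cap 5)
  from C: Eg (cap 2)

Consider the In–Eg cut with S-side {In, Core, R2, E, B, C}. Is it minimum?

Given cut capacity: 5 + 3 + 10 + 2 = 20.
Augment In→Core→Eg: bottleneck 3, flow now 3.
Augment In→E→Eg: bottleneck 9, flow now 12.
Augment In→Core→C→Eg: bottleneck 2, flow now 14.
Augment In→D→E→Eg: bottleneck 1, flow now 15.
No augmenting path remains; maximum flow = 15.
In the residual graph, reachable from In: {In, Core, R2, D, E, B, C}.
Min-cut edges: Core→Eg (3), E→Eg (10), C→Eg (2); capacity 3 + 10 + 2 = 15.
Cut capacity 20 exceeds the max flow 15, so it is not minimum.

No — its capacity is 20, but the minimum cut has capacity 15.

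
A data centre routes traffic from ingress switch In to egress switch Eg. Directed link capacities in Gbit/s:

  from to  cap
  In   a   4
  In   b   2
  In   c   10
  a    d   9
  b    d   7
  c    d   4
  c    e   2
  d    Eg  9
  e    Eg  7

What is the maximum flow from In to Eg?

Augment In→a→d→Eg: bottleneck 4, flow now 4.
Augment In→b→d→Eg: bottleneck 2, flow now 6.
Augment In→c→d→Eg: bottleneck 3, flow now 9.
Augment In→c→e→Eg: bottleneck 2, flow now 11.
No augmenting path remains; maximum flow = 11.
In the residual graph, reachable from In: {In, a, b, c, d}.
Min-cut edges: c→e (2), d→Eg (9); capacity 2 + 9 = 11.
This cut is saturated, so no flow can exceed 11.

11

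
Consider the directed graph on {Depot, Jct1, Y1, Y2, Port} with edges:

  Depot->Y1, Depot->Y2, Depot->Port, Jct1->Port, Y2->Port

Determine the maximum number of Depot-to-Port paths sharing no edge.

Assign every edge capacity 1; by Menger, the answer equals the max flow.
Path Depot→Port (+1); total 1.
Path Depot→Y2→Port (+1); total 2.
No residual Depot→Port path; max flow = 2.
Certifying cut of size 2: {Depot→Port, Depot→Y2}.

2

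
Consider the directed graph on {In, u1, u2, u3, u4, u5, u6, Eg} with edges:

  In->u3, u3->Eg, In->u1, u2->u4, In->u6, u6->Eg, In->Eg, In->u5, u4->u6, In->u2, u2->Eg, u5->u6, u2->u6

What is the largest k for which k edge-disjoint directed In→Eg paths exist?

Assign every edge capacity 1; by Menger, the answer equals the max flow.
Path In→Eg (+1); total 1.
Path In→u2→Eg (+1); total 2.
Path In→u3→Eg (+1); total 3.
Path In→u6→Eg (+1); total 4.
No residual In→Eg path; max flow = 4.
Certifying cut of size 4: {In→Eg, In→u2, In→u3, u6→Eg}.

4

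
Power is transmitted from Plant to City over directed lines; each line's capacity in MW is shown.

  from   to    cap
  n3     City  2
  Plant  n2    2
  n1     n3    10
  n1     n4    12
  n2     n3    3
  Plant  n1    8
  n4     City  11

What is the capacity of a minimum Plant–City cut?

10

Augment Plant→n1→n3→City: bottleneck 2, flow now 2.
Augment Plant→n1→n4→City: bottleneck 6, flow now 8.
Augment Plant→n2→n3→n1→n4→City: bottleneck 2, flow now 10. (uses reverse residual edge)
No augmenting path remains; maximum flow = 10.
By max-flow min-cut, the minimum cut capacity equals the max flow.
In the residual graph, reachable from Plant: {Plant}.
Min-cut edges: Plant→n1 (8), Plant→n2 (2); capacity 8 + 2 = 10.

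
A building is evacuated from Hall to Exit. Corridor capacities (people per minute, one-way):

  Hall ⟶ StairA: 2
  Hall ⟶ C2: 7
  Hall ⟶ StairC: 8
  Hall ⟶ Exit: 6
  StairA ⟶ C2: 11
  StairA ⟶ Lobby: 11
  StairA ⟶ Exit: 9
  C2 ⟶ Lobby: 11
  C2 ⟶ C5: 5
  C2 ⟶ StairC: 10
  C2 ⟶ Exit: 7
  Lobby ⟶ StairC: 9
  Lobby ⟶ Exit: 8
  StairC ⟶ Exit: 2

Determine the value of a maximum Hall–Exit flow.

Augment Hall→Exit: bottleneck 6, flow now 6.
Augment Hall→StairA→Exit: bottleneck 2, flow now 8.
Augment Hall→C2→Exit: bottleneck 7, flow now 15.
Augment Hall→StairC→Exit: bottleneck 2, flow now 17.
No augmenting path remains; maximum flow = 17.
In the residual graph, reachable from Hall: {Hall, StairC}.
Min-cut edges: Hall→StairA (2), Hall→C2 (7), Hall→Exit (6), StairC→Exit (2); capacity 2 + 7 + 6 + 2 = 17.
This cut is saturated, so no flow can exceed 17.

17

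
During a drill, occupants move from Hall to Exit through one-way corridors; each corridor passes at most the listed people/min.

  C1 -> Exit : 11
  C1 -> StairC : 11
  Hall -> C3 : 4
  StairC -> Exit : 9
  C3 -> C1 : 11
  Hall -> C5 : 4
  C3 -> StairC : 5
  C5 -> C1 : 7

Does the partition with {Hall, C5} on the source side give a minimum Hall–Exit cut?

Given cut capacity: 4 + 7 = 11.
Augment Hall→C5→C1→Exit: bottleneck 4, flow now 4.
Augment Hall→C3→C1→Exit: bottleneck 4, flow now 8.
No augmenting path remains; maximum flow = 8.
In the residual graph, reachable from Hall: {Hall}.
Min-cut edges: Hall→C5 (4), Hall→C3 (4); capacity 4 + 4 = 8.
Cut capacity 11 exceeds the max flow 8, so it is not minimum.

No — its capacity is 11, but the minimum cut has capacity 8.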